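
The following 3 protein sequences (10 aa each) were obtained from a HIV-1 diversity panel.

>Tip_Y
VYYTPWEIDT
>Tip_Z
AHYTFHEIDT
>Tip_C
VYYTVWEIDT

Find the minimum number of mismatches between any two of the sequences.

Pairwise Hamming distances:
  Tip_Y vs Tip_Z: 4
  Tip_Y vs Tip_C: 1
  Tip_Z vs Tip_C: 4
The smallest is 1, between Tip_Y and Tip_C.

1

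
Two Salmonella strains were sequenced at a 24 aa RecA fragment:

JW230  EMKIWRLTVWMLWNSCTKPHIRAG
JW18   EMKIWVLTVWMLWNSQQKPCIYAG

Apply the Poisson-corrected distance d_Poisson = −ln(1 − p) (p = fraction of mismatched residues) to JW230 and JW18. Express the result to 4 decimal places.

0.2336

Mismatches occur at site 6 (R↔V), site 16 (C↔Q), site 17 (T↔Q), site 20 (H↔C), site 22 (R↔Y).
p = 5/24 = 0.208333.
d = −ln(1 − 0.208333) = −ln(0.791667) = 0.2336.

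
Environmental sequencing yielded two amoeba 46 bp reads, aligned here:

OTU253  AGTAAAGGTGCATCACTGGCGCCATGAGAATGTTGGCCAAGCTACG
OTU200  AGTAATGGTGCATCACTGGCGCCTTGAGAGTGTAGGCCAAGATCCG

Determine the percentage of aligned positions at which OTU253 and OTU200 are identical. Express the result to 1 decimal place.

Differing sites — 6:A/T; 24:A/T; 30:A/G; 34:T/A; 42:C/A; 44:A/C.
40 of the 46 sites match, so the percent identity is 40/46 × 100 = 87.0%.

87.0%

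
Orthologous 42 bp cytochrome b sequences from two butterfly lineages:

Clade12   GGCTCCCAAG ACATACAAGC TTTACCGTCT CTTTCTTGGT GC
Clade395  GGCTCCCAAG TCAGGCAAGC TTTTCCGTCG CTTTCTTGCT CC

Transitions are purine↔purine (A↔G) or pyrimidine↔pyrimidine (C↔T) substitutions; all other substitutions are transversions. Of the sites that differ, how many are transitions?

1

Mismatches occur at site 11 (A/T, transversion), site 14 (T/G, transversion), site 15 (A/G, transition), site 24 (A/T, transversion), site 30 (T/G, transversion), site 39 (G/C, transversion), site 41 (G/C, transversion).
Of the 7 differences, 1 transition and 6 transversions, so the answer is 1.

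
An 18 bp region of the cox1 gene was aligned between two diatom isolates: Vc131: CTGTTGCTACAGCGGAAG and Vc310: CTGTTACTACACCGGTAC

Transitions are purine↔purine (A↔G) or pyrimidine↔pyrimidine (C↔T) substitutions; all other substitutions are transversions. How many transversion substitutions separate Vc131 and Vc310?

Mismatches occur at site 6 (G→A, transition), site 12 (G→C, transversion), site 16 (A→T, transversion), site 18 (G→C, transversion).
Of the 4 differences, 1 transition and 3 transversions, so the answer is 3.

3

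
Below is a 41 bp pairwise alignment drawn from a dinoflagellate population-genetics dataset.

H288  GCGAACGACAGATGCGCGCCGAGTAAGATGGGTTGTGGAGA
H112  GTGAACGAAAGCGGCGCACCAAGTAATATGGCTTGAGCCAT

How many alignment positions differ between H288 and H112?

The sequences differ at positions 2 (C/T), 9 (C/A), 12 (A/C), 13 (T/G), 18 (G/A), 21 (G/A), 27 (G/T), 32 (G/C), 36 (T/A), 38 (G/C), 39 (A/C), 40 (G/A), 41 (A/T).
That gives 13 mismatches out of 41 aligned sites, so the Hamming distance is 13.

13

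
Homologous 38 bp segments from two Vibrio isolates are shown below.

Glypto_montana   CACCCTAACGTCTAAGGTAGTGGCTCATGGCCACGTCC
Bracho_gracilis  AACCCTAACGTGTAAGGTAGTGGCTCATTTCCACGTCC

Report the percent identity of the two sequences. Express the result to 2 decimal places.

The sequences differ at positions 1 (C/A), 12 (C/G), 29 (G/T), 30 (G/T).
34 of the 38 sites match, so the percent identity is 34/38 × 100 = 89.47%.

89.47%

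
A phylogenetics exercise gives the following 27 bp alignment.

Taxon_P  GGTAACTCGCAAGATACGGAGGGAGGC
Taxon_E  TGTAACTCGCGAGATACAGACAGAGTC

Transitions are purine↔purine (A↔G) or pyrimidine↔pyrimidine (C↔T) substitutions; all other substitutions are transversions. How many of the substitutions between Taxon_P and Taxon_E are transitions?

Differing sites — 1:G/T (Tv); 11:A/G (Ti); 18:G/A (Ti); 21:G/C (Tv); 22:G/A (Ti); 26:G/T (Tv).
Of the 6 differences, 3 transitions and 3 transversions, so the answer is 3.

3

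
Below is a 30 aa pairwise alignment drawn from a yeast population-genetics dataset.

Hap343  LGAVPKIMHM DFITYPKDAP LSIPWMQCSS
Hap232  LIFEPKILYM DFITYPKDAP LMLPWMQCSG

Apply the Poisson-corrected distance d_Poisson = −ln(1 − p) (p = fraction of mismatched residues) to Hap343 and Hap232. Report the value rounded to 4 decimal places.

Mismatches occur at site 2 (G/I), site 3 (A/F), site 4 (V/E), site 8 (M/L), site 9 (H/Y), site 22 (S/M), site 23 (I/L), site 30 (S/G).
p = 8/30 = 0.266667.
d = −ln(1 − 0.266667) = −ln(0.733333) = 0.3102.

0.3102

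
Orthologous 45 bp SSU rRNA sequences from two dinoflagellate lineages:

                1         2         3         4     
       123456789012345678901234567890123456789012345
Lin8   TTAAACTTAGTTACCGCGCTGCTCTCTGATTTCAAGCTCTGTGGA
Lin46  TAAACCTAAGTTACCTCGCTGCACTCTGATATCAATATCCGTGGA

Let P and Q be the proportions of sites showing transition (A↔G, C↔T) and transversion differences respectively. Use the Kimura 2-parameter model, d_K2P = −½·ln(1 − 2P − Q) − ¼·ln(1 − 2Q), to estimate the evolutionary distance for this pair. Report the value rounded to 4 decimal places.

0.2355

The sequences differ at positions 2 (T/A, transversion), 5 (A/C, transversion), 8 (T/A, transversion), 16 (G/T, transversion), 23 (T/A, transversion), 31 (T/A, transversion), 36 (G/T, transversion), 37 (C/A, transversion), 40 (T/C, transition).
Of the 9 differences, 1 transition and 8 transversions over 45 sites: P = 1/45 = 0.022222, Q = 8/45 = 0.177778.
d = −0.5·ln(0.777778) − 0.25·ln(0.644444) = −0.5·(-0.251314) − 0.25·(-0.439367) = 0.2355.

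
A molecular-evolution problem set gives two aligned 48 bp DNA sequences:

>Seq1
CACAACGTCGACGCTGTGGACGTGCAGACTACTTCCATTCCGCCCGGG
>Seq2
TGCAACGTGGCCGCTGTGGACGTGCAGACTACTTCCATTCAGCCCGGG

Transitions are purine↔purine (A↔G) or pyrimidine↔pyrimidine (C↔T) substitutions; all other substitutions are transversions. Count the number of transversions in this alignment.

3

The sequences differ at positions 1 (C/T, transition), 2 (A/G, transition), 9 (C/G, transversion), 11 (A/C, transversion), 41 (C/A, transversion).
Of the 5 differences, 2 transitions and 3 transversions, so the answer is 3.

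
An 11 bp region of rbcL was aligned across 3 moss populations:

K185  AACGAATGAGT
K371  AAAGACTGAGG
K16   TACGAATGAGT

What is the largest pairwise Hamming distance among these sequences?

4

Pairwise Hamming distances:
  K185 vs K371: 3
  K185 vs K16: 1
  K371 vs K16: 4
The largest is 4, between K371 and K16.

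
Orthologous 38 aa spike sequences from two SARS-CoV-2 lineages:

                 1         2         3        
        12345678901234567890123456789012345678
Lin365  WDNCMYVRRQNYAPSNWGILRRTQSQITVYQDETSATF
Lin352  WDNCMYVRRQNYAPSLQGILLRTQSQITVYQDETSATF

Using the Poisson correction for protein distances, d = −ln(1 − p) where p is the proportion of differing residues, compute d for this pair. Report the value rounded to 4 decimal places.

0.0822

The sequences differ at positions 16 (N/L), 17 (W/Q), 21 (R/L).
p = 3/38 = 0.078947.
d = −ln(1 − 0.078947) = −ln(0.921053) = 0.0822.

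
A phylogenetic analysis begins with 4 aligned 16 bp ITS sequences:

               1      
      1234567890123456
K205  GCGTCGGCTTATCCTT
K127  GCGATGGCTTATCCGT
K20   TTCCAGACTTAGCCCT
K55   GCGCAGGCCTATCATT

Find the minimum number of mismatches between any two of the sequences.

Pairwise Hamming distances:
  K205 vs K127: 3
  K205 vs K20: 8
  K205 vs K55: 4
  K127 vs K20: 8
  K127 vs K55: 5
  K20 vs K55: 8
The smallest is 3, between K205 and K127.

3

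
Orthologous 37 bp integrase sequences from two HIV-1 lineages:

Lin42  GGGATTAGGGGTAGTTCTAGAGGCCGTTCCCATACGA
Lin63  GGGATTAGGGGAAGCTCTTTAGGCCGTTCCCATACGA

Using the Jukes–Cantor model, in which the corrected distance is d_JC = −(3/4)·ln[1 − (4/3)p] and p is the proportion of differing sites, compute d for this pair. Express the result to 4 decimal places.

0.1167

Mismatches occur at site 12 (T→A), site 15 (T→C), site 19 (A→T), site 20 (G→T).
p = 4/37 = 0.108108.
d = −0.75 · ln(1 − (4/3)·0.108108) = −0.75 · ln(0.855856) = −0.75 · (-0.155653) = 0.1167.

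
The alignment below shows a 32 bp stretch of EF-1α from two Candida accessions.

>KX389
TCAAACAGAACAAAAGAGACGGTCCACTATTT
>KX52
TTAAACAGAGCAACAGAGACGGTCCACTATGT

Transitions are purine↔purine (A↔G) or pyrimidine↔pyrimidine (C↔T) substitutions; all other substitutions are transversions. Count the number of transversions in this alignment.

2

Differing sites — 2:C/T (Ti); 10:A/G (Ti); 14:A/C (Tv); 31:T/G (Tv).
Of the 4 differences, 2 transitions and 2 transversions, so the answer is 2.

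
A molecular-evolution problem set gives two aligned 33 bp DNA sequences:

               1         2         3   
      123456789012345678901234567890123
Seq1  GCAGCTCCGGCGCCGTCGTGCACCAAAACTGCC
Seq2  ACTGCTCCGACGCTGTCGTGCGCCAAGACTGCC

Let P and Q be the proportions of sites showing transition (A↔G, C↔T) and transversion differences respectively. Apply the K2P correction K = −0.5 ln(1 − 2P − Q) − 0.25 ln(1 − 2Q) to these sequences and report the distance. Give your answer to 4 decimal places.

0.2184

Mismatches occur at site 1 (G/A, transition), site 3 (A/T, transversion), site 10 (G/A, transition), site 14 (C/T, transition), site 22 (A/G, transition), site 27 (A/G, transition).
Of the 6 differences, 5 transitions and 1 transversion over 33 sites: P = 5/33 = 0.151515, Q = 1/33 = 0.030303.
d = −0.5·ln(0.666667) − 0.25·ln(0.939394) = −0.5·(-0.405465) − 0.25·(-0.062520) = 0.2184.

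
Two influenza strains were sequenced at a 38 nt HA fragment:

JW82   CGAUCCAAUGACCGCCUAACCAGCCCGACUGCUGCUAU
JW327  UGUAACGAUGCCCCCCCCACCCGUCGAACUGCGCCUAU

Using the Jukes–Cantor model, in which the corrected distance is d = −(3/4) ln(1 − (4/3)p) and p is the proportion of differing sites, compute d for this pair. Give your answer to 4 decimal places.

0.5604

The sequences differ at positions 1 (C/U), 3 (A/U), 4 (U/A), 5 (C/A), 7 (A/G), 11 (A/C), 14 (G/C), 17 (U/C), 18 (A/C), 22 (A/C), 24 (C/U), 26 (C/G), 27 (G/A), 33 (U/G), 34 (G/C).
p = 15/38 = 0.394737.
d = −0.75 · ln(1 − (4/3)·0.394737) = −0.75 · ln(0.473684) = −0.75 · (-0.747215) = 0.5604.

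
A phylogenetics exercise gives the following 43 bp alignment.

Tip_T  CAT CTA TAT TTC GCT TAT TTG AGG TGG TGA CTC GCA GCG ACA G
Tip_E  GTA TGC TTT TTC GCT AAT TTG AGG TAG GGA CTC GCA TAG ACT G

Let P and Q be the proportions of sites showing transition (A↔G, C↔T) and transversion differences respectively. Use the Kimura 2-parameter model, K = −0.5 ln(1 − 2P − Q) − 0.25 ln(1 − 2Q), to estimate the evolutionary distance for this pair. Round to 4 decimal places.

0.3937

Differing sites — 1:C/G (Tv); 2:A/T (Tv); 3:T/A (Tv); 4:C/T (Ti); 5:T/G (Tv); 6:A/C (Tv); 8:A/T (Tv); 16:T/A (Tv); 26:G/A (Ti); 28:T/G (Tv); 37:G/T (Tv); 38:C/A (Tv); 42:A/T (Tv).
Of the 13 differences, 2 transitions and 11 transversions over 43 sites: P = 2/43 = 0.046512, Q = 11/43 = 0.255814.
d = −0.5·ln(0.651162) − 0.25·ln(0.488372) = −0.5·(-0.428997) − 0.25·(-0.716678) = 0.3937.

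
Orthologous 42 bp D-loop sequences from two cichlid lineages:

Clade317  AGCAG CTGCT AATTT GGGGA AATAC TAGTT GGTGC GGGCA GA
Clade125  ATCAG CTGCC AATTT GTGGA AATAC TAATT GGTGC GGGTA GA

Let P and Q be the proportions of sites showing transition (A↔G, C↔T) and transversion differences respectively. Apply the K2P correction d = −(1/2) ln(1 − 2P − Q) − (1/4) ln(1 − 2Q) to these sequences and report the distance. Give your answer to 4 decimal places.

0.1307

Mismatches occur at site 2 (G→T, transversion), site 10 (T→C, transition), site 17 (G→T, transversion), site 28 (G→A, transition), site 39 (C→T, transition).
Of the 5 differences, 3 transitions and 2 transversions over 42 sites: P = 3/42 = 0.071429, Q = 2/42 = 0.047619.
d = −0.5·ln(0.809523) − 0.25·ln(0.904762) = −0.5·(-0.211310) − 0.25·(-0.100083) = 0.1307.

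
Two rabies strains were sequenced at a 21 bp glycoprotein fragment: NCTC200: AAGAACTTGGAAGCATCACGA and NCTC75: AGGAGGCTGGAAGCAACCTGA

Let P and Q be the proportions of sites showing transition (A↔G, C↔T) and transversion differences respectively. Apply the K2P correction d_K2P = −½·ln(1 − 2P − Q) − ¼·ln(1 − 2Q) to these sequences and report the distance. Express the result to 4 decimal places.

Differing sites — 2:A/G (Ti); 5:A/G (Ti); 6:C/G (Tv); 7:T/C (Ti); 16:T/A (Tv); 18:A/C (Tv); 19:C/T (Ti).
Of the 7 differences, 4 transitions and 3 transversions over 21 sites: P = 4/21 = 0.190476, Q = 3/21 = 0.142857.
d = −0.5·ln(0.476191) − 0.25·ln(0.714286) = −0.5·(-0.741936) − 0.25·(-0.336472) = 0.4551.

0.4551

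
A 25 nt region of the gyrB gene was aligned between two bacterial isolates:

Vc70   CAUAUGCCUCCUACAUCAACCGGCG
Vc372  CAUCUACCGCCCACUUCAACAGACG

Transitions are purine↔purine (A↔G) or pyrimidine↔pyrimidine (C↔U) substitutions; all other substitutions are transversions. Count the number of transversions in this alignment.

Mismatches occur at site 4 (A→C, transversion), site 6 (G→A, transition), site 9 (U→G, transversion), site 12 (U→C, transition), site 15 (A→U, transversion), site 21 (C→A, transversion), site 23 (G→A, transition).
Of the 7 differences, 3 transitions and 4 transversions, so the answer is 4.

4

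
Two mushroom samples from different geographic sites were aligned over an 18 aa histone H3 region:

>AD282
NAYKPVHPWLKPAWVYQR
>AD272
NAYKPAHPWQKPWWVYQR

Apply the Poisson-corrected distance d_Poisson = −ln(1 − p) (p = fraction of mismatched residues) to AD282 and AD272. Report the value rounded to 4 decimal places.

0.1823

The sequences differ at positions 6 (V/A), 10 (L/Q), 13 (A/W).
p = 3/18 = 0.166667.
d = −ln(1 − 0.166667) = −ln(0.833333) = 0.1823.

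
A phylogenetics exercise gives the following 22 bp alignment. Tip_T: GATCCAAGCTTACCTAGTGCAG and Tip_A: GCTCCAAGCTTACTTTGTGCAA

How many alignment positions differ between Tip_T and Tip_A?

The sequences differ at positions 2 (A/C), 14 (C/T), 16 (A/T), 22 (G/A).
That gives 4 mismatches out of 22 aligned sites, so the Hamming distance is 4.

4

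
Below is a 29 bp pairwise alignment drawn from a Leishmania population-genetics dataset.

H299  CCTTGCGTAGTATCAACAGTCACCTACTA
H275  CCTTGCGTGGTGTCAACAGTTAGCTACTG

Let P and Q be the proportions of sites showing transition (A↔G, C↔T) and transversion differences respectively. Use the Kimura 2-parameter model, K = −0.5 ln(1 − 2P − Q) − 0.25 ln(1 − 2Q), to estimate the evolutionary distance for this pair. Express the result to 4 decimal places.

0.2036

Mismatches occur at site 9 (A/G, transition), site 12 (A/G, transition), site 21 (C/T, transition), site 23 (C/G, transversion), site 29 (A/G, transition).
Of the 5 differences, 4 transitions and 1 transversion over 29 sites: P = 4/29 = 0.137931, Q = 1/29 = 0.034483.
d = −0.5·ln(0.689655) − 0.25·ln(0.931034) = −0.5·(-0.371564) − 0.25·(-0.071459) = 0.2036.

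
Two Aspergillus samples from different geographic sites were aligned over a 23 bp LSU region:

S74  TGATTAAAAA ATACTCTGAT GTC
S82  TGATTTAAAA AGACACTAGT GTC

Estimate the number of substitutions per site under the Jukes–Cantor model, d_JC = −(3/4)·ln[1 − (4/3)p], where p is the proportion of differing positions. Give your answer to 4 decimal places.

0.2567

Mismatches occur at site 6 (A→T), site 12 (T→G), site 15 (T→A), site 18 (G→A), site 19 (A→G).
p = 5/23 = 0.217391.
d = −0.75 · ln(1 − (4/3)·0.217391) = −0.75 · ln(0.710145) = −0.75 · (-0.342286) = 0.2567.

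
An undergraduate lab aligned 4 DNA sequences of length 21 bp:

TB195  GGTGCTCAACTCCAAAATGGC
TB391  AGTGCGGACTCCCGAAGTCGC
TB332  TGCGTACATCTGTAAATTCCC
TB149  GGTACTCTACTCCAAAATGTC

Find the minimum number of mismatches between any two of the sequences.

3

Pairwise Hamming distances:
  TB195 vs TB391: 9
  TB195 vs TB332: 10
  TB195 vs TB149: 3
  TB391 vs TB332: 13
  TB391 vs TB149: 12
  TB332 vs TB149: 12
The smallest is 3, between TB195 and TB149.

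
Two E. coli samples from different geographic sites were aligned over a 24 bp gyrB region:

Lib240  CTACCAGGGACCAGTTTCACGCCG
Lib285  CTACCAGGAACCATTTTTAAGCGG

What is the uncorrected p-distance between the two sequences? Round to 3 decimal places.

0.208

Differing sites — 9:G/A; 14:G/T; 18:C/T; 20:C/A; 23:C/G.
There are 5 differences over 24 sites, so p = 5/24 = 0.208.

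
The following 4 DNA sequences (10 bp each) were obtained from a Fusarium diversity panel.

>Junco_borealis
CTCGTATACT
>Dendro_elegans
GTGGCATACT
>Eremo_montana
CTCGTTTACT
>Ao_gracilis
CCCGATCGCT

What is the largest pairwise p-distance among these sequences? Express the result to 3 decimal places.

Pairwise Hamming distances:
  Junco_borealis vs Dendro_elegans: 3
  Junco_borealis vs Eremo_montana: 1
  Junco_borealis vs Ao_gracilis: 5
  Dendro_elegans vs Eremo_montana: 4
  Dendro_elegans vs Ao_gracilis: 7
  Eremo_montana vs Ao_gracilis: 4
The largest is 7 mismatches, between Dendro_elegans and Ao_gracilis; p = 7/10 = 0.700.

0.700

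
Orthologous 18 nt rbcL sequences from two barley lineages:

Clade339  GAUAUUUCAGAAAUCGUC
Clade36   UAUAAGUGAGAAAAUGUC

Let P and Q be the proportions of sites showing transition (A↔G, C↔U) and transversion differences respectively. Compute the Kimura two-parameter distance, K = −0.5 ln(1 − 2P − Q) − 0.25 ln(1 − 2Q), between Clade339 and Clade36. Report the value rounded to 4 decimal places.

Differing sites — 1:G/U (Tv); 5:U/A (Tv); 6:U/G (Tv); 8:C/G (Tv); 14:U/A (Tv); 15:C/U (Ti).
Of the 6 differences, 1 transition and 5 transversions over 18 sites: P = 1/18 = 0.055556, Q = 5/18 = 0.277778.
d = −0.5·ln(0.611110) − 0.25·ln(0.444444) = −0.5·(-0.492478) − 0.25·(-0.810931) = 0.4490.

0.4490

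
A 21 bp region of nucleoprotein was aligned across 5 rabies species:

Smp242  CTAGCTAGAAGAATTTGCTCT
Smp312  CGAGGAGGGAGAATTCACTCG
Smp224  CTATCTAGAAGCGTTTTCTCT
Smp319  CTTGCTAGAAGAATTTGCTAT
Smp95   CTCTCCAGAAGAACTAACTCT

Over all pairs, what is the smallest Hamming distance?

2

Pairwise Hamming distances:
  Smp242 vs Smp312: 8
  Smp242 vs Smp224: 4
  Smp242 vs Smp319: 2
  Smp242 vs Smp95: 6
  Smp312 vs Smp224: 11
  Smp312 vs Smp319: 10
  Smp312 vs Smp95: 10
  Smp224 vs Smp319: 6
  Smp224 vs Smp95: 7
  Smp319 vs Smp95: 7
The smallest is 2, between Smp242 and Smp319.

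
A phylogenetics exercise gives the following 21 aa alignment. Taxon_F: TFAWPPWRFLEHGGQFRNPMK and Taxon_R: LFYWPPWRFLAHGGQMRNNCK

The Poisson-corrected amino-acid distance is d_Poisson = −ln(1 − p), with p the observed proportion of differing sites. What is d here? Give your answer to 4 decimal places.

0.3365

The sequences differ at positions 1 (T/L), 3 (A/Y), 11 (E/A), 16 (F/M), 19 (P/N), 20 (M/C).
p = 6/21 = 0.285714.
d = −ln(1 − 0.285714) = −ln(0.714286) = 0.3365.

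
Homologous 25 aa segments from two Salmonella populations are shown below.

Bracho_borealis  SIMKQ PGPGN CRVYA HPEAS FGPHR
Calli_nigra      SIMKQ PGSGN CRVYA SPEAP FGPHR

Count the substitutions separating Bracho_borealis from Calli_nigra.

The sequences differ at positions 8 (P/S), 16 (H/S), 20 (S/P).
That gives 3 mismatches out of 25 aligned sites, so the Hamming distance is 3.

3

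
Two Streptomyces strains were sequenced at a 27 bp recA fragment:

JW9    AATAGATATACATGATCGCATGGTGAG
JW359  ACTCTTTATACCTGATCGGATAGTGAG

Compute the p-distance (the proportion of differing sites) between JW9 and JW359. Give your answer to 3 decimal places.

0.259

The sequences differ at positions 2 (A/C), 4 (A/C), 5 (G/T), 6 (A/T), 12 (A/C), 19 (C/G), 22 (G/A).
There are 7 differences over 27 sites, so p = 7/27 = 0.259.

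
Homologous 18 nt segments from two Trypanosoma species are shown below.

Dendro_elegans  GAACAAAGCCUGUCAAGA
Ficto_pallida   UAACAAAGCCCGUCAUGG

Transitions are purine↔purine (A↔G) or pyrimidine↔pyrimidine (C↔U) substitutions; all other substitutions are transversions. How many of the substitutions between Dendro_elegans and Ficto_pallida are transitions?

Mismatches occur at site 1 (G/U, transversion), site 11 (U/C, transition), site 16 (A/U, transversion), site 18 (A/G, transition).
Of the 4 differences, 2 transitions and 2 transversions, so the answer is 2.

2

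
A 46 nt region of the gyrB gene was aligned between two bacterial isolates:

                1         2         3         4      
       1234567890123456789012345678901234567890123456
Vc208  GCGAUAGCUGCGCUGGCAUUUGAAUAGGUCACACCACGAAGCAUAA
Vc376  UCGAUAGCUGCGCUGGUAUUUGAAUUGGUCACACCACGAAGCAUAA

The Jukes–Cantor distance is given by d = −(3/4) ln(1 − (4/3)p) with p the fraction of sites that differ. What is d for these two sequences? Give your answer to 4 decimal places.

The sequences differ at positions 1 (G/U), 17 (C/U), 26 (A/U).
p = 3/46 = 0.065217.
d = −0.75 · ln(1 − (4/3)·0.065217) = −0.75 · ln(0.913044) = −0.75 · (-0.090971) = 0.0682.

0.0682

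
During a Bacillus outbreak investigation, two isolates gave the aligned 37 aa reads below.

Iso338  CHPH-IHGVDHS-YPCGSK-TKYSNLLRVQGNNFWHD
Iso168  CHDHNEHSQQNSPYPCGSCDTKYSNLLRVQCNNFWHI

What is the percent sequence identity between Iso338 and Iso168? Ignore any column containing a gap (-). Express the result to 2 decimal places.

Excluding the 3 gap columns leaves 34 comparable sites.
Mismatches occur at site 3 (P/D), site 6 (I/E), site 8 (G/S), site 9 (V/Q), site 10 (D/Q), site 11 (H/N), site 19 (K/C), site 31 (G/C), site 37 (D/I).
25 of the 34 comparable sites match, so the percent identity is 25/34 × 100 = 73.53%.

73.53%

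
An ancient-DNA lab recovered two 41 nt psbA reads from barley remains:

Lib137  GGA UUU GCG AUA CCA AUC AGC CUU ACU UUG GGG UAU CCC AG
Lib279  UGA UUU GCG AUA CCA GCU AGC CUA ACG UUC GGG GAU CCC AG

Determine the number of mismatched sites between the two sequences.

8

The sequences differ at positions 1 (G/U), 16 (A/G), 17 (U/C), 18 (C/U), 24 (U/A), 27 (U/G), 30 (G/C), 34 (U/G).
That gives 8 mismatches out of 41 aligned sites, so the Hamming distance is 8.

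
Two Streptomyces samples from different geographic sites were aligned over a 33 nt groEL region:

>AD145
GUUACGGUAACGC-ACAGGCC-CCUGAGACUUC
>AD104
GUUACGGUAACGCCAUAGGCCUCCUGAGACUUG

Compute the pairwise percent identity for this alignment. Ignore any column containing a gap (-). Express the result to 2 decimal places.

Excluding the 2 gap columns leaves 31 comparable sites.
The sequences differ at positions 16 (C/U), 33 (C/G).
29 of the 31 comparable sites match, so the percent identity is 29/31 × 100 = 93.55%.

93.55%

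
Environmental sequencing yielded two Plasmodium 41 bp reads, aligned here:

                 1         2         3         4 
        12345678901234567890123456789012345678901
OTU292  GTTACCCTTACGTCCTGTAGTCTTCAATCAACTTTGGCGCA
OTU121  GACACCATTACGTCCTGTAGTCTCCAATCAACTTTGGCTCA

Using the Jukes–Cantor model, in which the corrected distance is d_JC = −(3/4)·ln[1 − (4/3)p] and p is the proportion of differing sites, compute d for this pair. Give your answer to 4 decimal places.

Mismatches occur at site 2 (T/A), site 3 (T/C), site 7 (C/A), site 24 (T/C), site 39 (G/T).
p = 5/41 = 0.121951.
d = −0.75 · ln(1 − (4/3)·0.121951) = −0.75 · ln(0.837399) = −0.75 · (-0.177455) = 0.1331.

0.1331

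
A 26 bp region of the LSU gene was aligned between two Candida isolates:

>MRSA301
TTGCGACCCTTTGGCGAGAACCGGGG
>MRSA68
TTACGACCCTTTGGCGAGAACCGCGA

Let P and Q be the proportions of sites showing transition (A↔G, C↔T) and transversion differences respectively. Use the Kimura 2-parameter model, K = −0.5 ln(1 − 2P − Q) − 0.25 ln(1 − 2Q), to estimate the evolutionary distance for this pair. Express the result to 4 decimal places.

0.1268

Mismatches occur at site 3 (G→A, transition), site 24 (G→C, transversion), site 26 (G→A, transition).
Of the 3 differences, 2 transitions and 1 transversion over 26 sites: P = 2/26 = 0.076923, Q = 1/26 = 0.038462.
d = −0.5·ln(0.807692) − 0.25·ln(0.923076) = −0.5·(-0.213574) − 0.25·(-0.080044) = 0.1268.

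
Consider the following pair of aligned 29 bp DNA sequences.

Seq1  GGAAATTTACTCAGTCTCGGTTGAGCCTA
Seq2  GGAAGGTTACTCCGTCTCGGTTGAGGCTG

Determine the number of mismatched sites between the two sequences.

5

The sequences differ at positions 5 (A/G), 6 (T/G), 13 (A/C), 26 (C/G), 29 (A/G).
That gives 5 mismatches out of 29 aligned sites, so the Hamming distance is 5.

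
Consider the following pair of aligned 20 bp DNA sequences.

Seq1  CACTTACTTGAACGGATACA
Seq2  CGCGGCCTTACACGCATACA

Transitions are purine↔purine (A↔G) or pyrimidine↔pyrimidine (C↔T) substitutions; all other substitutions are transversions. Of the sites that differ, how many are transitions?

The sequences differ at positions 2 (A/G, transition), 4 (T/G, transversion), 5 (T/G, transversion), 6 (A/C, transversion), 10 (G/A, transition), 11 (A/C, transversion), 15 (G/C, transversion).
Of the 7 differences, 2 transitions and 5 transversions, so the answer is 2.

2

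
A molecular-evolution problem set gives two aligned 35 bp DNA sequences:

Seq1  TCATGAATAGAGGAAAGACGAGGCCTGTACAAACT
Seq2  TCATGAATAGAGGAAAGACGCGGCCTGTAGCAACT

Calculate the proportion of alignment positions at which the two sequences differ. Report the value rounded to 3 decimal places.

The sequences differ at positions 21 (A/C), 30 (C/G), 31 (A/C).
There are 3 differences over 35 sites, so p = 3/35 = 0.086.

0.086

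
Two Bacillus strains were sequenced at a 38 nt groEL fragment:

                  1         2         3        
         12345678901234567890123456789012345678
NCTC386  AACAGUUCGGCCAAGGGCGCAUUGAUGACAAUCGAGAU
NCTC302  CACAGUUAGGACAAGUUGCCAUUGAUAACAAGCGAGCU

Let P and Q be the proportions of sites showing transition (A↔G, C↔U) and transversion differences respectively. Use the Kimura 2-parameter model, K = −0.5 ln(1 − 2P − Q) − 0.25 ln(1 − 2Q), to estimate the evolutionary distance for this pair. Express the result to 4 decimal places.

Mismatches occur at site 1 (A↔C, transversion), site 8 (C↔A, transversion), site 11 (C↔A, transversion), site 16 (G↔U, transversion), site 17 (G↔U, transversion), site 18 (C↔G, transversion), site 19 (G↔C, transversion), site 27 (G↔A, transition), site 32 (U↔G, transversion), site 37 (A↔C, transversion).
Of the 10 differences, 1 transition and 9 transversions over 38 sites: P = 1/38 = 0.026316, Q = 9/38 = 0.236842.
d = −0.5·ln(0.710526) − 0.25·ln(0.526316) = −0.5·(-0.341750) − 0.25·(-0.641853) = 0.3313.

0.3313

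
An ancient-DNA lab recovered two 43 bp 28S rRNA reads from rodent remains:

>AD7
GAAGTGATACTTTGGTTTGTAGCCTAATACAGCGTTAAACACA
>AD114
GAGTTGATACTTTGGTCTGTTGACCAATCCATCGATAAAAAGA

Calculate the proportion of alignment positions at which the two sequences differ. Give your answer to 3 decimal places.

0.256

Differing sites — 3:A/G; 4:G/T; 17:T/C; 21:A/T; 23:C/A; 25:T/C; 29:A/C; 32:G/T; 35:T/A; 40:C/A; 42:C/G.
There are 11 differences over 43 sites, so p = 11/43 = 0.256.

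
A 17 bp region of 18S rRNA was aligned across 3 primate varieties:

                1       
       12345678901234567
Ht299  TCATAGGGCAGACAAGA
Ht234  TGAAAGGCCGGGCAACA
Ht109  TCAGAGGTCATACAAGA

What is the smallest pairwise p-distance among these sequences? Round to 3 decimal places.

0.176

Pairwise Hamming distances:
  Ht299 vs Ht234: 6
  Ht299 vs Ht109: 3
  Ht234 vs Ht109: 7
The smallest is 3 mismatches, between Ht299 and Ht109; p = 3/17 = 0.176.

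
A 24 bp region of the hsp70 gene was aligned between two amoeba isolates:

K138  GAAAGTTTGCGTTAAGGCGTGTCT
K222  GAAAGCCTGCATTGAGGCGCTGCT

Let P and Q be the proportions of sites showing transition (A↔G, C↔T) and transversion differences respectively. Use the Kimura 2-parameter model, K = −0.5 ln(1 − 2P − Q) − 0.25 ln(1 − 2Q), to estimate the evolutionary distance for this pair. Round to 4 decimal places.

0.3922

Mismatches occur at site 6 (T↔C, transition), site 7 (T↔C, transition), site 11 (G↔A, transition), site 14 (A↔G, transition), site 20 (T↔C, transition), site 21 (G↔T, transversion), site 22 (T↔G, transversion).
Of the 7 differences, 5 transitions and 2 transversions over 24 sites: P = 5/24 = 0.208333, Q = 2/24 = 0.083333.
d = −0.5·ln(0.500001) − 0.25·ln(0.833334) = −0.5·(-0.693145) − 0.25·(-0.182321) = 0.3922.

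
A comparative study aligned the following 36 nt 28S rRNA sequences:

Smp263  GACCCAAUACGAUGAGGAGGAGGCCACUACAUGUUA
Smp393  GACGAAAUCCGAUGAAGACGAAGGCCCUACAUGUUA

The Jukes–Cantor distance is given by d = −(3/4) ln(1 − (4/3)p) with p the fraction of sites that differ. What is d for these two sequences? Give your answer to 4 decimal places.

0.2635

Differing sites — 4:C/G; 5:C/A; 9:A/C; 16:G/A; 19:G/C; 22:G/A; 24:C/G; 26:A/C.
p = 8/36 = 0.222222.
d = −0.75 · ln(1 − (4/3)·0.222222) = −0.75 · ln(0.703704) = −0.75 · (-0.351397) = 0.2635.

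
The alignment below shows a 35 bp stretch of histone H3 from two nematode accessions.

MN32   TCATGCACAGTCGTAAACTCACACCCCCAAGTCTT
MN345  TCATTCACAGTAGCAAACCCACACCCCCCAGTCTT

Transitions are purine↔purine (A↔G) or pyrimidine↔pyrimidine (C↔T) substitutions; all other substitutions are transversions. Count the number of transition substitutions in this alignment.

2

The sequences differ at positions 5 (G/T, transversion), 12 (C/A, transversion), 14 (T/C, transition), 19 (T/C, transition), 29 (A/C, transversion).
Of the 5 differences, 2 transitions and 3 transversions, so the answer is 2.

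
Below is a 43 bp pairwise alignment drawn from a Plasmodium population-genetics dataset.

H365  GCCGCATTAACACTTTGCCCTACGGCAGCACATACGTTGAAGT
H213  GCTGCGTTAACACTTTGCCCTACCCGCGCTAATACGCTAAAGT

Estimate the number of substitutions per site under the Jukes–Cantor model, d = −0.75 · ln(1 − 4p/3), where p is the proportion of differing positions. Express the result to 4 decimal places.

0.2784

Mismatches occur at site 3 (C↔T), site 6 (A↔G), site 24 (G↔C), site 25 (G↔C), site 26 (C↔G), site 27 (A↔C), site 30 (A↔T), site 31 (C↔A), site 37 (T↔C), site 39 (G↔A).
p = 10/43 = 0.232558.
d = −0.75 · ln(1 − (4/3)·0.232558) = −0.75 · ln(0.689923) = −0.75 · (-0.371175) = 0.2784.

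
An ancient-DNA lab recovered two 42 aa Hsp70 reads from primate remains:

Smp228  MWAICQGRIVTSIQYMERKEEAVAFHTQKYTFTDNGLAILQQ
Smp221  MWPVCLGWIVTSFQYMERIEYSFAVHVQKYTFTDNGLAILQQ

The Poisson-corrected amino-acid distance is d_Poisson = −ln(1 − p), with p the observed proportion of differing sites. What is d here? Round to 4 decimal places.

0.3037

Differing sites — 3:A/P; 4:I/V; 6:Q/L; 8:R/W; 13:I/F; 19:K/I; 21:E/Y; 22:A/S; 23:V/F; 25:F/V; 27:T/V.
p = 11/42 = 0.261905.
d = −ln(1 − 0.261905) = −ln(0.738095) = 0.3037.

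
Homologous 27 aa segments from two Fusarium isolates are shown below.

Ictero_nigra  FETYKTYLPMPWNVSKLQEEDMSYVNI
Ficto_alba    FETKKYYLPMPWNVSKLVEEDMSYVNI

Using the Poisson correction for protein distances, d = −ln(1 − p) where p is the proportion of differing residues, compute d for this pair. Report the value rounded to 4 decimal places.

0.1178

Mismatches occur at site 4 (Y/K), site 6 (T/Y), site 18 (Q/V).
p = 3/27 = 0.111111.
d = −ln(1 − 0.111111) = −ln(0.888889) = 0.1178.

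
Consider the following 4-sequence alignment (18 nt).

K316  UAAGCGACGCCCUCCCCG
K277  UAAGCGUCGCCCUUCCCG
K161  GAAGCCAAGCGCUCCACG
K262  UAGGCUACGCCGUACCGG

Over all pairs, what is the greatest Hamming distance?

Pairwise Hamming distances:
  K316 vs K277: 2
  K316 vs K161: 5
  K316 vs K262: 5
  K277 vs K161: 7
  K277 vs K262: 6
  K161 vs K262: 9
The largest is 9, between K161 and K262.

9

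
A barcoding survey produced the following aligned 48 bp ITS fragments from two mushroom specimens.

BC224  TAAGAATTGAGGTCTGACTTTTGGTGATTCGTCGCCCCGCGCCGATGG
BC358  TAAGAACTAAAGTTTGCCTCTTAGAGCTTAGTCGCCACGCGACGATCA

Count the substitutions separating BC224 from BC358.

14

The sequences differ at positions 7 (T/C), 9 (G/A), 11 (G/A), 14 (C/T), 17 (A/C), 20 (T/C), 23 (G/A), 25 (T/A), 27 (A/C), 30 (C/A), 37 (C/A), 42 (C/A), 47 (G/C), 48 (G/A).
That gives 14 mismatches out of 48 aligned sites, so the Hamming distance is 14.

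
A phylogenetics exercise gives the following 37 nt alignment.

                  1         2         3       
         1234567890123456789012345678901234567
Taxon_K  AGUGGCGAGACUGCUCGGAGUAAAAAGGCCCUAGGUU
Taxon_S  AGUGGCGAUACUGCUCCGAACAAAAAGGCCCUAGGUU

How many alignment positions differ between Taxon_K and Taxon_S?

4

Mismatches occur at site 9 (G/U), site 17 (G/C), site 20 (G/A), site 21 (U/C).
That gives 4 mismatches out of 37 aligned sites, so the Hamming distance is 4.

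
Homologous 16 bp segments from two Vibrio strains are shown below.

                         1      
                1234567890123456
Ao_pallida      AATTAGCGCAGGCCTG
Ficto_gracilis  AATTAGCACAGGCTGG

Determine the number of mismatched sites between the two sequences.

3

Differing sites — 8:G/A; 14:C/T; 15:T/G.
That gives 3 mismatches out of 16 aligned sites, so the Hamming distance is 3.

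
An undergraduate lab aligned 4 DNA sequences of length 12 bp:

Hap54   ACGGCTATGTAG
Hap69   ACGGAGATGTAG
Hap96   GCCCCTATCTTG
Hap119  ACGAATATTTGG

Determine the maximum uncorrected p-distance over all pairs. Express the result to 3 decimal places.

0.583

Pairwise Hamming distances:
  Hap54 vs Hap69: 2
  Hap54 vs Hap96: 5
  Hap54 vs Hap119: 4
  Hap69 vs Hap96: 7
  Hap69 vs Hap119: 4
  Hap96 vs Hap119: 6
The largest is 7 mismatches, between Hap69 and Hap96; p = 7/12 = 0.583.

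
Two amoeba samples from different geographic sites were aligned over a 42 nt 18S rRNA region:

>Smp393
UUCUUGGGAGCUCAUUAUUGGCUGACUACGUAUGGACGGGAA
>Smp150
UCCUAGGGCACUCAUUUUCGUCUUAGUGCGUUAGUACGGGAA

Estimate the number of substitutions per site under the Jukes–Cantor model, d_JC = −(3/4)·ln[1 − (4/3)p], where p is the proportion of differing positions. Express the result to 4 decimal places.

0.3992

The sequences differ at positions 2 (U/C), 5 (U/A), 9 (A/C), 10 (G/A), 17 (A/U), 19 (U/C), 21 (G/U), 24 (G/U), 26 (C/G), 28 (A/G), 32 (A/U), 33 (U/A), 35 (G/U).
p = 13/42 = 0.309524.
d = −0.75 · ln(1 − (4/3)·0.309524) = −0.75 · ln(0.587301) = −0.75 · (-0.532218) = 0.3992.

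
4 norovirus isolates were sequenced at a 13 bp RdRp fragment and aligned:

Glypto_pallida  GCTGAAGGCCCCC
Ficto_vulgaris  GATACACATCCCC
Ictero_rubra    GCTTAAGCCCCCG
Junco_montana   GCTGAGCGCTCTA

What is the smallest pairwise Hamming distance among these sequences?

3

Pairwise Hamming distances:
  Glypto_pallida vs Ficto_vulgaris: 6
  Glypto_pallida vs Ictero_rubra: 3
  Glypto_pallida vs Junco_montana: 5
  Ficto_vulgaris vs Ictero_rubra: 7
  Ficto_vulgaris vs Junco_montana: 9
  Ictero_rubra vs Junco_montana: 7
The smallest is 3, between Glypto_pallida and Ictero_rubra.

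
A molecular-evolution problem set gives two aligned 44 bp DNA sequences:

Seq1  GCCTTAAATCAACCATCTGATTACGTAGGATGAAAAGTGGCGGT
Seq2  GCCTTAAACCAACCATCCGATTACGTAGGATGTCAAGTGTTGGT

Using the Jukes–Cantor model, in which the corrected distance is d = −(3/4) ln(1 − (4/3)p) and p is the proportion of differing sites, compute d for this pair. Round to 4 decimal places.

Differing sites — 9:T/C; 18:T/C; 33:A/T; 34:A/C; 40:G/T; 41:C/T.
p = 6/44 = 0.136364.
d = −0.75 · ln(1 − (4/3)·0.136364) = −0.75 · ln(0.818181) = −0.75 · (-0.200672) = 0.1505.

0.1505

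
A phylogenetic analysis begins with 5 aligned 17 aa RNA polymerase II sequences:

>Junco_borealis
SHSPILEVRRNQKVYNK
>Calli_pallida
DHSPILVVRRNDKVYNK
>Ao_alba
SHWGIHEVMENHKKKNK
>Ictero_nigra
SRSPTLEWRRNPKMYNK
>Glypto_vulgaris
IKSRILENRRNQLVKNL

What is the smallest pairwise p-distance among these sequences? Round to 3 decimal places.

0.176

Pairwise Hamming distances:
  Junco_borealis vs Calli_pallida: 3
  Junco_borealis vs Ao_alba: 8
  Junco_borealis vs Ictero_nigra: 5
  Junco_borealis vs Glypto_vulgaris: 7
  Calli_pallida vs Ao_alba: 10
  Calli_pallida vs Ictero_nigra: 7
  Calli_pallida vs Glypto_vulgaris: 9
  Ao_alba vs Ictero_nigra: 11
  Ao_alba vs Glypto_vulgaris: 12
  Ictero_nigra vs Glypto_vulgaris: 10
The smallest is 3 mismatches, between Junco_borealis and Calli_pallida; p = 3/17 = 0.176.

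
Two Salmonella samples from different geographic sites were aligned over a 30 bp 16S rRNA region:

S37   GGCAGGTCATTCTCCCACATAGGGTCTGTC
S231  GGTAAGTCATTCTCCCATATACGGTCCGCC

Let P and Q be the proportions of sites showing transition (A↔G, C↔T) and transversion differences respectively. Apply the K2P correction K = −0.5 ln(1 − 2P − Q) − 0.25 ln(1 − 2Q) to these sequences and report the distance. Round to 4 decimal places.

The sequences differ at positions 3 (C/T, transition), 5 (G/A, transition), 18 (C/T, transition), 22 (G/C, transversion), 27 (T/C, transition), 29 (T/C, transition).
Of the 6 differences, 5 transitions and 1 transversion over 30 sites: P = 5/30 = 0.166667, Q = 1/30 = 0.033333.
d = −0.5·ln(0.633333) − 0.25·ln(0.933334) = −0.5·(-0.456759) − 0.25·(-0.068992) = 0.2456.

0.2456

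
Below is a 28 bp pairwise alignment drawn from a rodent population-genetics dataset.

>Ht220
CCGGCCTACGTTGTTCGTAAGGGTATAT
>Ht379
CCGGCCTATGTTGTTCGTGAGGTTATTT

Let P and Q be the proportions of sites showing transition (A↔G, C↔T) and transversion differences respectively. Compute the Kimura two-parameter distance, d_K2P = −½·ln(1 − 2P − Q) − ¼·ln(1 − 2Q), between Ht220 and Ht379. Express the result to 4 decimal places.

0.1591

Differing sites — 9:C/T (Ti); 19:A/G (Ti); 23:G/T (Tv); 27:A/T (Tv).
Of the 4 differences, 2 transitions and 2 transversions over 28 sites: P = 2/28 = 0.071429, Q = 2/28 = 0.071429.
d = −0.5·ln(0.785713) − 0.25·ln(0.857142) = −0.5·(-0.241164) − 0.25·(-0.154152) = 0.1591.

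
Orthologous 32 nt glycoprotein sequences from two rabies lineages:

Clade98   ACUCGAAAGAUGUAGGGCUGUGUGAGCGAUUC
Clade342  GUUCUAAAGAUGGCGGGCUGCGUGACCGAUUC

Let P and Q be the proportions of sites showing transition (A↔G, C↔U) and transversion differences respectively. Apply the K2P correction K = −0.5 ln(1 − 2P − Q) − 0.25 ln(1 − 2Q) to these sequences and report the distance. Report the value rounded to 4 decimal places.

0.2593

Mismatches occur at site 1 (A→G, transition), site 2 (C→U, transition), site 5 (G→U, transversion), site 13 (U→G, transversion), site 14 (A→C, transversion), site 21 (U→C, transition), site 26 (G→C, transversion).
Of the 7 differences, 3 transitions and 4 transversions over 32 sites: P = 3/32 = 0.093750, Q = 4/32 = 0.125000.
d = −0.5·ln(0.687500) − 0.25·ln(0.750000) = −0.5·(-0.374693) − 0.25·(-0.287682) = 0.2593.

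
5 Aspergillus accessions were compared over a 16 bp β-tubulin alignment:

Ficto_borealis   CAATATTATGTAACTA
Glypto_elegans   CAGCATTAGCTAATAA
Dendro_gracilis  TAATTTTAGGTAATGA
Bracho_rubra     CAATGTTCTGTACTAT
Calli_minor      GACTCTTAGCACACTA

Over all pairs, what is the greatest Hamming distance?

12

Pairwise Hamming distances:
  Ficto_borealis vs Glypto_elegans: 6
  Ficto_borealis vs Dendro_gracilis: 5
  Ficto_borealis vs Bracho_rubra: 6
  Ficto_borealis vs Calli_minor: 7
  Glypto_elegans vs Dendro_gracilis: 6
  Glypto_elegans vs Bracho_rubra: 8
  Glypto_elegans vs Calli_minor: 8
  Dendro_gracilis vs Bracho_rubra: 7
  Dendro_gracilis vs Calli_minor: 8
  Bracho_rubra vs Calli_minor: 12
The largest is 12, between Bracho_rubra and Calli_minor.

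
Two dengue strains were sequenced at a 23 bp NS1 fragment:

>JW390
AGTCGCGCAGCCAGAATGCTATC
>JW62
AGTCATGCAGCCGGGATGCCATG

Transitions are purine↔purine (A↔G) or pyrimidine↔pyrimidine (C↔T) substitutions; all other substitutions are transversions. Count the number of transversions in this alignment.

Mismatches occur at site 5 (G→A, transition), site 6 (C→T, transition), site 13 (A→G, transition), site 15 (A→G, transition), site 20 (T→C, transition), site 23 (C→G, transversion).
Of the 6 differences, 5 transitions and 1 transversion, so the answer is 1.

1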